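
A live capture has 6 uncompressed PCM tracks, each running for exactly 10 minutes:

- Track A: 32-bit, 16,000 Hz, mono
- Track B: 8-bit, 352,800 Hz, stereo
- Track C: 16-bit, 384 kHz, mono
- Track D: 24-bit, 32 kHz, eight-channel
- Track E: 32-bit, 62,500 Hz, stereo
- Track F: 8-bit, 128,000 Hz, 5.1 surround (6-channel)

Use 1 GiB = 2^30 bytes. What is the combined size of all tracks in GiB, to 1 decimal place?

exactly 10 minutes = 600 s.
Track A: 16,000 × 600 × 4 × 1 = 38,400,000 bytes.
Track B: 352,800 × 600 × 1 × 2 = 423,360,000 bytes.
Track C: 384,000 × 600 × 2 × 1 = 460,800,000 bytes.
Track D: 32,000 × 600 × 3 × 8 = 460,800,000 bytes.
Track E: 62,500 × 600 × 4 × 2 = 300,000,000 bytes.
Track F: 128,000 × 600 × 1 × 6 = 460,800,000 bytes.
Total = 2,144,160,000 bytes = 2.0 GiB.

2.0 GiB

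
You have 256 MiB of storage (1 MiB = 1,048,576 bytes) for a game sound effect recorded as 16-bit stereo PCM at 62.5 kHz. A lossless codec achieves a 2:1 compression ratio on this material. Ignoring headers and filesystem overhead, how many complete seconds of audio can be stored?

2,147 seconds

Uncompressed byte rate = 62,500 × 2 × 2 = 250,000 bytes/s.
After 2:1 compression, effective rate ≈ 125000 bytes/s.
Capacity = 256 × 1,048,576 = 268,435,456 bytes.
268,435,456 / effective rate ≈ 2147.48 s → 2,147 seconds.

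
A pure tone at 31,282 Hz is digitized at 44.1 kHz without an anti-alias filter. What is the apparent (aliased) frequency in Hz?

12,818 Hz

Nyquist = 44,100/2 = 22,050 Hz; 31,282 Hz exceeds it.
Alias = |31,282 − 1×44,100| = |31,282 − 44,100| = 12,818 Hz.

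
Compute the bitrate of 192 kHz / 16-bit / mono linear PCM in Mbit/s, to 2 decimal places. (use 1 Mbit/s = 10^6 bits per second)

3.07 Mbit/s

Bit rate = 192,000 × 16 × 1 = 3,072,000 bits/s.
= 3.07 Mbit/s.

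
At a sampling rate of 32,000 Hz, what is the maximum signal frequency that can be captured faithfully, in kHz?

16 kHz

Nyquist frequency = sample rate / 2 = 32,000 / 2 = 16 kHz.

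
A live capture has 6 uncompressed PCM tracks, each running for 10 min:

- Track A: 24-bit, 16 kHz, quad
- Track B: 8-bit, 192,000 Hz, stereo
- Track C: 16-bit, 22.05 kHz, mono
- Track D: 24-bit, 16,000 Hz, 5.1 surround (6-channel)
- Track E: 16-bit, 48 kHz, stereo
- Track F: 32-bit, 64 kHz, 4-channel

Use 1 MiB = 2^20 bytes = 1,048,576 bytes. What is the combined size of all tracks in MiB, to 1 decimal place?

10 min = 600 s.
Track A: 16,000 × 600 × 3 × 4 = 115,200,000 bytes.
Track B: 192,000 × 600 × 1 × 2 = 230,400,000 bytes.
Track C: 22,050 × 600 × 2 × 1 = 26,460,000 bytes.
Track D: 16,000 × 600 × 3 × 6 = 172,800,000 bytes.
Track E: 48,000 × 600 × 2 × 2 = 115,200,000 bytes.
Track F: 64,000 × 600 × 4 × 4 = 614,400,000 bytes.
Total = 1,274,460,000 bytes = 1215.4 MiB.

1215.4 MiB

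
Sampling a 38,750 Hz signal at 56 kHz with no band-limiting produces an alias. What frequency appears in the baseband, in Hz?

17,250 Hz

Nyquist = 56,000/2 = 28,000 Hz; 38,750 Hz exceeds it.
Alias = |38,750 − 1×56,000| = |38,750 − 56,000| = 17,250 Hz.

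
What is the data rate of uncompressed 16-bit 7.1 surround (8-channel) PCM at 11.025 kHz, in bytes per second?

Bit rate = 11,025 × 16 × 8 = 1,411,200 bits/s.
1,411,200 / 8 = 176,400 bytes/s.

176,400 bytes/s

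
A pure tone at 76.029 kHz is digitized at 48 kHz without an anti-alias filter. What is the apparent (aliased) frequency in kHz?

19.971 kHz

Nyquist = 48,000/2 = 24,000 Hz; 76,029 Hz exceeds it.
Alias = |76,029 − 2×48,000| = |76,029 − 96,000| = 19,971 Hz = 19.971 kHz.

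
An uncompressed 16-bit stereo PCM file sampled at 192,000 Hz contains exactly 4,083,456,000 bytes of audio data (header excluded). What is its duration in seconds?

5,317 seconds

Byte rate = 192,000 × 2 × 2 = 768,000 bytes/s.
Duration = 4,083,456,000 / 768,000 = 5,317 s.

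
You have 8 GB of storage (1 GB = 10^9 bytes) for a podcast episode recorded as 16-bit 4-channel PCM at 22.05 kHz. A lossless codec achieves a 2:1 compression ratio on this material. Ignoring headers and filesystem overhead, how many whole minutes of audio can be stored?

1,511 minutes

Uncompressed byte rate = 22,050 × 2 × 4 = 176,400 bytes/s.
After 2:1 compression, effective rate ≈ 88200 bytes/s.
Capacity = 8 × 1,000,000,000 = 8,000,000,000 bytes.
8,000,000,000 / effective rate ≈ 90702.95 s → 1,511 minutes.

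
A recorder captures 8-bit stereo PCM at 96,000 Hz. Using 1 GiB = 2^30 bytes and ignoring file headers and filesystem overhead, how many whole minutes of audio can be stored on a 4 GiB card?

Uncompressed byte rate = 96,000 × 1 × 2 = 192,000 bytes/s.
Capacity = 4 × 1,073,741,824 = 4,294,967,296 bytes.
4,294,967,296 / 192,000 ≈ 22369.62 s → 372 minutes.

372 minutes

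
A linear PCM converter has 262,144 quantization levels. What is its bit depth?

18 bits

log2(262,144) = 18.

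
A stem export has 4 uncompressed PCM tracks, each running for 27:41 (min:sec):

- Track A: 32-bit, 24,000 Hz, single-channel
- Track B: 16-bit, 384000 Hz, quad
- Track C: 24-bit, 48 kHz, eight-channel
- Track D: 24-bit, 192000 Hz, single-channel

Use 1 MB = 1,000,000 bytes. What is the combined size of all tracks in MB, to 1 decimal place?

27:41 (min:sec) = 1,661 s.
Track A: 24,000 × 1,661 × 4 × 1 = 159,456,000 bytes.
Track B: 384,000 × 1,661 × 2 × 4 = 5,102,592,000 bytes.
Track C: 48,000 × 1,661 × 3 × 8 = 1,913,472,000 bytes.
Track D: 192,000 × 1,661 × 3 × 1 = 956,736,000 bytes.
Total = 8,132,256,000 bytes = 8132.3 MB.

8132.3 MB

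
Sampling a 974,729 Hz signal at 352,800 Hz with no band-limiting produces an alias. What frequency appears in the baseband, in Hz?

83,671 Hz

Nyquist = 352,800/2 = 176,400 Hz; 974,729 Hz exceeds it.
Alias = |974,729 − 3×352,800| = |974,729 − 1,058,400| = 83,671 Hz.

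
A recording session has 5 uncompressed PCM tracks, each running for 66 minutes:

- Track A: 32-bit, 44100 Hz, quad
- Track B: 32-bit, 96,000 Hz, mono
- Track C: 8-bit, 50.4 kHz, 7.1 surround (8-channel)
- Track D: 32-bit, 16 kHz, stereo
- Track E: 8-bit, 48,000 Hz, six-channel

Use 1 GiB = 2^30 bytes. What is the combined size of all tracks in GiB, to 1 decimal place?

66 minutes = 3,960 s.
Track A: 44,100 × 3,960 × 4 × 4 = 2,794,176,000 bytes.
Track B: 96,000 × 3,960 × 4 × 1 = 1,520,640,000 bytes.
Track C: 50,400 × 3,960 × 1 × 8 = 1,596,672,000 bytes.
Track D: 16,000 × 3,960 × 4 × 2 = 506,880,000 bytes.
Track E: 48,000 × 3,960 × 1 × 6 = 1,140,480,000 bytes.
Total = 7,558,848,000 bytes = 7.0 GiB.

7.0 GiB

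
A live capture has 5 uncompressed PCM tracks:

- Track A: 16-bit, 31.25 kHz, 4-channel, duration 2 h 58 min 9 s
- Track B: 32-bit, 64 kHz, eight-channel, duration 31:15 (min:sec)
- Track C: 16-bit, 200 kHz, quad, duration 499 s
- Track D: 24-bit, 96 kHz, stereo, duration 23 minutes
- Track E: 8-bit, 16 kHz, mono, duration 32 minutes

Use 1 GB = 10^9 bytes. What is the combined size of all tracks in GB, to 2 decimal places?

Track A: 2 h 58 min 9 s = 10,689 s; 31,250 × 10,689 × 2 × 4 = 2,672,250,000 bytes.
Track B: 31:15 (min:sec) = 1,875 s; 64,000 × 1,875 × 4 × 8 = 3,840,000,000 bytes.
Track C: 200,000 × 499 × 2 × 4 = 798,400,000 bytes.
Track D: 23 minutes = 1,380 s; 96,000 × 1,380 × 3 × 2 = 794,880,000 bytes.
Track E: 32 minutes = 1,920 s; 16,000 × 1,920 × 1 × 1 = 30,720,000 bytes.
Total = 8,136,250,000 bytes = 8.14 GB.

8.14 GB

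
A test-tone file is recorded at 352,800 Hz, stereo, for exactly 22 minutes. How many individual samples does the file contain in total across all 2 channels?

exactly 22 minutes = 1,320 s.
352,800 × 1,320 s × 2 ch = 931,392,000 samples.

931,392,000 samples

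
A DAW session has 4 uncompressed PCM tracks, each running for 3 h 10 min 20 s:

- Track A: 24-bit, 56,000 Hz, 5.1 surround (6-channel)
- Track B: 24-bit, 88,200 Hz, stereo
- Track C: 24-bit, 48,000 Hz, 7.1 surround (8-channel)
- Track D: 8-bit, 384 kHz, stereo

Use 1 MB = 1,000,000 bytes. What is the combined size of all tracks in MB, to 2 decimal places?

3 h 10 min 20 s = 11,420 s.
Track A: 56,000 × 11,420 × 3 × 6 = 11,511,360,000 bytes.
Track B: 88,200 × 11,420 × 3 × 2 = 6,043,464,000 bytes.
Track C: 48,000 × 11,420 × 3 × 8 = 13,155,840,000 bytes.
Track D: 384,000 × 11,420 × 1 × 2 = 8,770,560,000 bytes.
Total = 39,481,224,000 bytes = 39481.22 MB.

39481.22 MB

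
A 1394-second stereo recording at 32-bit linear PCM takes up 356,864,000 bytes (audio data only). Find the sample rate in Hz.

Bytes = sample_rate × seconds × bytes_per_sample × channels.
sample_rate = 356,864,000 / (1,394 × 4 × 2) = 356,864,000 / 11,152 = 32,000 Hz.

32,000 Hz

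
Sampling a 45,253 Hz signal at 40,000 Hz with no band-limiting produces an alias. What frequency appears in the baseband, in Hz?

5,253 Hz

Nyquist = 40,000/2 = 20,000 Hz; 45,253 Hz exceeds it.
Alias = |45,253 − 1×40,000| = |45,253 − 40,000| = 5,253 Hz.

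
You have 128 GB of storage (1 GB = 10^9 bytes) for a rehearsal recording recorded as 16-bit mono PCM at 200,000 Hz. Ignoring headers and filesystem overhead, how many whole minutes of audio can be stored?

5,333 minutes

Uncompressed byte rate = 200,000 × 2 × 1 = 400,000 bytes/s.
Capacity = 128 × 1,000,000,000 = 128,000,000,000 bytes.
128,000,000,000 / 400,000 ≈ 320000 s → 5,333 minutes.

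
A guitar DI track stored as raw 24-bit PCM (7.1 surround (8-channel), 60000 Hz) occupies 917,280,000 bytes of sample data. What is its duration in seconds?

637 seconds

Byte rate = 60,000 × 3 × 8 = 1,440,000 bytes/s.
Duration = 917,280,000 / 1,440,000 = 637 s.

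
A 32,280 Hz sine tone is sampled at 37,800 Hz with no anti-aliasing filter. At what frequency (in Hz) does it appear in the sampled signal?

Nyquist = 37,800/2 = 18,900 Hz; 32,280 Hz exceeds it.
Alias = |32,280 − 1×37,800| = |32,280 − 37,800| = 5,520 Hz.

5,520 Hz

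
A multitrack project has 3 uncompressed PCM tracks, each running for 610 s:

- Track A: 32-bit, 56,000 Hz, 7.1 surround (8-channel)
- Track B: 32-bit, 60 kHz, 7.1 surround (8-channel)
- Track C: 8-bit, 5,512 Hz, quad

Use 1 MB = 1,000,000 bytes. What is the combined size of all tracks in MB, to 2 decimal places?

Track A: 56,000 × 610 × 4 × 8 = 1,093,120,000 bytes.
Track B: 60,000 × 610 × 4 × 8 = 1,171,200,000 bytes.
Track C: 5,512 × 610 × 1 × 4 = 13,449,280 bytes.
Total = 2,277,769,280 bytes = 2277.77 MB.

2277.77 MB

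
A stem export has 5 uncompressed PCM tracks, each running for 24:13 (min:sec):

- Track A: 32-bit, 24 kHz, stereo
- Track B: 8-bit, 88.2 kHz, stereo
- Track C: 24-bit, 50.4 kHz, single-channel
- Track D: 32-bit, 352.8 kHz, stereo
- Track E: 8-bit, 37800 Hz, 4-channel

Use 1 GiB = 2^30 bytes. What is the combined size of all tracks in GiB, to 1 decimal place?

4.7 GiB

24:13 (min:sec) = 1,453 s.
Track A: 24,000 × 1,453 × 4 × 2 = 278,976,000 bytes.
Track B: 88,200 × 1,453 × 1 × 2 = 256,309,200 bytes.
Track C: 50,400 × 1,453 × 3 × 1 = 219,693,600 bytes.
Track D: 352,800 × 1,453 × 4 × 2 = 4,100,947,200 bytes.
Track E: 37,800 × 1,453 × 1 × 4 = 219,693,600 bytes.
Total = 5,075,619,600 bytes = 4.7 GiB.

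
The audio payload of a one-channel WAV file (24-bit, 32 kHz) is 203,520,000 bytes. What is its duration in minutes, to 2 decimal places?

Byte rate = 32,000 × 3 × 1 = 96,000 bytes/s.
Duration = 203,520,000 / 96,000 = 2,120 s.
2,120 s / 60 = 35.33 minutes.

35.33 minutes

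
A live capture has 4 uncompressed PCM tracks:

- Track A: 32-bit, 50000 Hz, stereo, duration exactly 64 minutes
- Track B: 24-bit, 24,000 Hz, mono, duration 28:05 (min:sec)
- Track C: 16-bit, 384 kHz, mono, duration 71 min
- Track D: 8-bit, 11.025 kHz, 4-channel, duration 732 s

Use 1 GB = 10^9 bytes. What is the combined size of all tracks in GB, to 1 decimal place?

Track A: exactly 64 minutes = 3,840 s; 50,000 × 3,840 × 4 × 2 = 1,536,000,000 bytes.
Track B: 28:05 (min:sec) = 1,685 s; 24,000 × 1,685 × 3 × 1 = 121,320,000 bytes.
Track C: 71 min = 4,260 s; 384,000 × 4,260 × 2 × 1 = 3,271,680,000 bytes.
Track D: 11,025 × 732 × 1 × 4 = 32,281,200 bytes.
Total = 4,961,281,200 bytes = 5.0 GB.

5.0 GB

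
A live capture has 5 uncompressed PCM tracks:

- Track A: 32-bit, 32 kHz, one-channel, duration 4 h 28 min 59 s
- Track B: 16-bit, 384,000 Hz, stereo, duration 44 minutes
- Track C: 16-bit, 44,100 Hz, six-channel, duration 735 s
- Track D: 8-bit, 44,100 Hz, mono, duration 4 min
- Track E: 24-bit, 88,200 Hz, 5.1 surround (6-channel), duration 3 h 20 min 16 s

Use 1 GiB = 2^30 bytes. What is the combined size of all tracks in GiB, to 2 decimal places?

23.84 GiB

Track A: 4 h 28 min 59 s = 16,139 s; 32,000 × 16,139 × 4 × 1 = 2,065,792,000 bytes.
Track B: 44 minutes = 2,640 s; 384,000 × 2,640 × 2 × 2 = 4,055,040,000 bytes.
Track C: 44,100 × 735 × 2 × 6 = 388,962,000 bytes.
Track D: 4 min = 240 s; 44,100 × 240 × 1 × 1 = 10,584,000 bytes.
Track E: 3 h 20 min 16 s = 12,016 s; 88,200 × 12,016 × 3 × 6 = 19,076,601,600 bytes.
Total = 25,596,979,600 bytes = 23.84 GiB.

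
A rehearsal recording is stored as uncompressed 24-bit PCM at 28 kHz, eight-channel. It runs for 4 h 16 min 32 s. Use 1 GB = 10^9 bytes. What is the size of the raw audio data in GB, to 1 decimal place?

10.3 GB

Duration = 4 h 16 min 32 s = 15,392 s.
Bytes = 28,000 samples/s × 15,392 s × 3 bytes/sample × 8 ch = 10,343,424,000 bytes.
10,343,424,000 / 1,000,000,000 = 10.3 GB.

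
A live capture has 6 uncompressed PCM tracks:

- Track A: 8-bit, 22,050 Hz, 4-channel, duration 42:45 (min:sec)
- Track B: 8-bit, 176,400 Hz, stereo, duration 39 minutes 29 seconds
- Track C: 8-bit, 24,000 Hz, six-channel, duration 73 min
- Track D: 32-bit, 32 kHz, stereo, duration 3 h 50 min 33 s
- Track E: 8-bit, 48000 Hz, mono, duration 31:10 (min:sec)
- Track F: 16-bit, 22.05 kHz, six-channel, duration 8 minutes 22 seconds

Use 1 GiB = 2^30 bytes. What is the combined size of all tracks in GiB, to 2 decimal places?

Track A: 42:45 (min:sec) = 2,565 s; 22,050 × 2,565 × 1 × 4 = 226,233,000 bytes.
Track B: 39 minutes 29 seconds = 2,369 s; 176,400 × 2,369 × 1 × 2 = 835,783,200 bytes.
Track C: 73 min = 4,380 s; 24,000 × 4,380 × 1 × 6 = 630,720,000 bytes.
Track D: 3 h 50 min 33 s = 13,833 s; 32,000 × 13,833 × 4 × 2 = 3,541,248,000 bytes.
Track E: 31:10 (min:sec) = 1,870 s; 48,000 × 1,870 × 1 × 1 = 89,760,000 bytes.
Track F: 8 minutes 22 seconds = 502 s; 22,050 × 502 × 2 × 6 = 132,829,200 bytes.
Total = 5,456,573,400 bytes = 5.08 GiB.

5.08 GiB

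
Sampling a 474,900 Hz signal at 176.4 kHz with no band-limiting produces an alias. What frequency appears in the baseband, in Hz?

54,300 Hz

Nyquist = 176,400/2 = 88,200 Hz; 474,900 Hz exceeds it.
Alias = |474,900 − 3×176,400| = |474,900 − 529,200| = 54,300 Hz.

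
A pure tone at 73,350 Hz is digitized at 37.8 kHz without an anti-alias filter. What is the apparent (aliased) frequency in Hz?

Nyquist = 37,800/2 = 18,900 Hz; 73,350 Hz exceeds it.
Alias = |73,350 − 2×37,800| = |73,350 − 75,600| = 2,250 Hz.

2,250 Hz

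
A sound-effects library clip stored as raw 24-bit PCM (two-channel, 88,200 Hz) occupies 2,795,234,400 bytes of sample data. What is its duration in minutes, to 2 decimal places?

88.03 minutes

Byte rate = 88,200 × 3 × 2 = 529,200 bytes/s.
Duration = 2,795,234,400 / 529,200 = 5,282 s.
5,282 s / 60 = 88.03 minutes.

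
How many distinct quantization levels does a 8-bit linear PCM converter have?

256 levels

2^8 = 256.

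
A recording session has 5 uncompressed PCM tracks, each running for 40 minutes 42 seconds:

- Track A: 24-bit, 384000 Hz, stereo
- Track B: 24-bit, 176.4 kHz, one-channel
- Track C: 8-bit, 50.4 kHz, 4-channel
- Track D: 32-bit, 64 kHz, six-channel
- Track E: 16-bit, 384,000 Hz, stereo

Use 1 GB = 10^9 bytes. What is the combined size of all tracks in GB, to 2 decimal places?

40 minutes 42 seconds = 2,442 s.
Track A: 384,000 × 2,442 × 3 × 2 = 5,626,368,000 bytes.
Track B: 176,400 × 2,442 × 3 × 1 = 1,292,306,400 bytes.
Track C: 50,400 × 2,442 × 1 × 4 = 492,307,200 bytes.
Track D: 64,000 × 2,442 × 4 × 6 = 3,750,912,000 bytes.
Track E: 384,000 × 2,442 × 2 × 2 = 3,750,912,000 bytes.
Total = 14,912,805,600 bytes = 14.91 GB.

14.91 GB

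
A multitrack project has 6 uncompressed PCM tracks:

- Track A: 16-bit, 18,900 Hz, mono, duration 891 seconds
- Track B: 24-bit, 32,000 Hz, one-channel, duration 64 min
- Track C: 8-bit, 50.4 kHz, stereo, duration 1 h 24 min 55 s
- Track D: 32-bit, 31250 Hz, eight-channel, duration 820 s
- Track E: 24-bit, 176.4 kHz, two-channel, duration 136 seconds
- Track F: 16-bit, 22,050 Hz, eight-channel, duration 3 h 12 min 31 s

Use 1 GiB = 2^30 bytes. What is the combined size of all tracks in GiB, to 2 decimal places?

Track A: 18,900 × 891 × 2 × 1 = 33,679,800 bytes.
Track B: 64 min = 3,840 s; 32,000 × 3,840 × 3 × 1 = 368,640,000 bytes.
Track C: 1 h 24 min 55 s = 5,095 s; 50,400 × 5,095 × 1 × 2 = 513,576,000 bytes.
Track D: 31,250 × 820 × 4 × 8 = 820,000,000 bytes.
Track E: 176,400 × 136 × 3 × 2 = 143,942,400 bytes.
Track F: 3 h 12 min 31 s = 11,551 s; 22,050 × 11,551 × 2 × 8 = 4,075,192,800 bytes.
Total = 5,955,031,000 bytes = 5.55 GiB.

5.55 GiB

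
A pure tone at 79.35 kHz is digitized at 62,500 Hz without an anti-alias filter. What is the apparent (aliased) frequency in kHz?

Nyquist = 62,500/2 = 31,250 Hz; 79,350 Hz exceeds it.
Alias = |79,350 − 1×62,500| = |79,350 − 62,500| = 16,850 Hz = 16.85 kHz.

16.85 kHz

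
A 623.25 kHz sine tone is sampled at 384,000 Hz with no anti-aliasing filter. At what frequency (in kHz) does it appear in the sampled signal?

Nyquist = 384,000/2 = 192,000 Hz; 623,250 Hz exceeds it.
Alias = |623,250 − 2×384,000| = |623,250 − 768,000| = 144,750 Hz = 144.75 kHz.

144.75 kHz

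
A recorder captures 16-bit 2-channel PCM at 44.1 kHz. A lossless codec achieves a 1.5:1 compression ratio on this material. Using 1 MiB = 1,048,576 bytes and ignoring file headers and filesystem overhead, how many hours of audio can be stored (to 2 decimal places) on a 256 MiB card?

Uncompressed byte rate = 44,100 × 2 × 2 = 176,400 bytes/s.
After 1.5:1 compression, effective rate ≈ 117600 bytes/s.
Capacity = 256 × 1,048,576 = 268,435,456 bytes.
268,435,456 / effective rate ≈ 2282.61 s → 0.63 hours.

0.63 hours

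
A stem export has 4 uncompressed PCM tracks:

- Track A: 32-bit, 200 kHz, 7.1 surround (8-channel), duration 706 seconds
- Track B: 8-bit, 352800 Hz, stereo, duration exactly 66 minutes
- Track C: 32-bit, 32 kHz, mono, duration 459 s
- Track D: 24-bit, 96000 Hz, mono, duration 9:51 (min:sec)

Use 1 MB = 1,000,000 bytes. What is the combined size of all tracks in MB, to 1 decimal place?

7541.5 MB

Track A: 200,000 × 706 × 4 × 8 = 4,518,400,000 bytes.
Track B: exactly 66 minutes = 3,960 s; 352,800 × 3,960 × 1 × 2 = 2,794,176,000 bytes.
Track C: 32,000 × 459 × 4 × 1 = 58,752,000 bytes.
Track D: 9:51 (min:sec) = 591 s; 96,000 × 591 × 3 × 1 = 170,208,000 bytes.
Total = 7,541,536,000 bytes = 7541.5 MB.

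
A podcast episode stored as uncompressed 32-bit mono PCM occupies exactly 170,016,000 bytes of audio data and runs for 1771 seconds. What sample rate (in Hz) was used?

24,000 Hz

Bytes = sample_rate × seconds × bytes_per_sample × channels.
sample_rate = 170,016,000 / (1,771 × 4 × 1) = 170,016,000 / 7,084 = 24,000 Hz.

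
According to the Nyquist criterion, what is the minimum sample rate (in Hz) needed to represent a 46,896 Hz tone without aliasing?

93,792 Hz

Minimum sample rate = 2 × 46,896 Hz = 93,792 Hz.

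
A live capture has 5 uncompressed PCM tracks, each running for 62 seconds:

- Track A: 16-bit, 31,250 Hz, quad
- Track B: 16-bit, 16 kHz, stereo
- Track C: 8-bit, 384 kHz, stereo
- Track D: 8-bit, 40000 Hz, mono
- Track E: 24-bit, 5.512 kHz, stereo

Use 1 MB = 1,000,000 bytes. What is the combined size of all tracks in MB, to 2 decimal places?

71.61 MB

Track A: 31,250 × 62 × 2 × 4 = 15,500,000 bytes.
Track B: 16,000 × 62 × 2 × 2 = 3,968,000 bytes.
Track C: 384,000 × 62 × 1 × 2 = 47,616,000 bytes.
Track D: 40,000 × 62 × 1 × 1 = 2,480,000 bytes.
Track E: 5,512 × 62 × 3 × 2 = 2,050,464 bytes.
Total = 71,614,464 bytes = 71.61 MB.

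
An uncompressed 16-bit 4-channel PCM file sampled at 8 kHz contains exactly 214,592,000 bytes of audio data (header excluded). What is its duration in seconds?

Byte rate = 8,000 × 2 × 4 = 64,000 bytes/s.
Duration = 214,592,000 / 64,000 = 3,353 s.

3,353 seconds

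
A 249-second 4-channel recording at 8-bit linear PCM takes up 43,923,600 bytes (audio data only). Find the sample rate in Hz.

Bytes = sample_rate × seconds × bytes_per_sample × channels.
sample_rate = 43,923,600 / (249 × 1 × 4) = 43,923,600 / 996 = 44,100 Hz.

44,100 Hz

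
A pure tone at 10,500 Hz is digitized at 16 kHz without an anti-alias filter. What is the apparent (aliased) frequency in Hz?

Nyquist = 16,000/2 = 8,000 Hz; 10,500 Hz exceeds it.
Alias = |10,500 − 1×16,000| = |10,500 − 16,000| = 5,500 Hz.

5,500 Hz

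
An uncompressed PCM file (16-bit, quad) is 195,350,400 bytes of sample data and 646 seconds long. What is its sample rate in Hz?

37,800 Hz

Bytes = sample_rate × seconds × bytes_per_sample × channels.
sample_rate = 195,350,400 / (646 × 2 × 4) = 195,350,400 / 5,168 = 37,800 Hz.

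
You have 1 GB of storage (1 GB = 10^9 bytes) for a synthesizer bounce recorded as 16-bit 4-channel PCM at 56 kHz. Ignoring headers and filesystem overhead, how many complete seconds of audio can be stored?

Uncompressed byte rate = 56,000 × 2 × 4 = 448,000 bytes/s.
Capacity = 1 × 1,000,000,000 = 1,000,000,000 bytes.
1,000,000,000 / 448,000 ≈ 2232.14 s → 2,232 seconds.

2,232 seconds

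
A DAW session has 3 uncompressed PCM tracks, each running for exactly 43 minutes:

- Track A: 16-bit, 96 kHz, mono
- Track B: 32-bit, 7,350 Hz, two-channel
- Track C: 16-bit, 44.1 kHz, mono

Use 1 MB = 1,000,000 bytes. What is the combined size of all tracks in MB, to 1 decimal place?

874.6 MB

exactly 43 minutes = 2,580 s.
Track A: 96,000 × 2,580 × 2 × 1 = 495,360,000 bytes.
Track B: 7,350 × 2,580 × 4 × 2 = 151,704,000 bytes.
Track C: 44,100 × 2,580 × 2 × 1 = 227,556,000 bytes.
Total = 874,620,000 bytes = 874.6 MB.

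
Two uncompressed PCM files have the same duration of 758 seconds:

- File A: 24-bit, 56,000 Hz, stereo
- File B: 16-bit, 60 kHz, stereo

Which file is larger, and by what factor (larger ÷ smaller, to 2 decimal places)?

File A: 56,000 × 3 × 2 = 336,000 bytes/s.
File B: 60,000 × 2 × 2 = 240,000 bytes/s.
File A is larger; ratio = 254,688,000 / 181,920,000 = 1.40.

File A, by a factor of 1.40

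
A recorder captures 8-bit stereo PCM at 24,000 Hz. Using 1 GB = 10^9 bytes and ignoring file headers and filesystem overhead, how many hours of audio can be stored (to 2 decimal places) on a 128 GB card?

740.74 hours

Uncompressed byte rate = 24,000 × 1 × 2 = 48,000 bytes/s.
Capacity = 128 × 1,000,000,000 = 128,000,000,000 bytes.
128,000,000,000 / 48,000 ≈ 2666666.67 s → 740.74 hours.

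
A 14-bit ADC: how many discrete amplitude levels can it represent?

2^14 = 16,384.

16,384 levels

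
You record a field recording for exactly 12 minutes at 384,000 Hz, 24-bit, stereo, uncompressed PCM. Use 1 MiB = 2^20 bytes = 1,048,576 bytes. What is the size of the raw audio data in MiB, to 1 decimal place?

1582.0 MiB

Duration = exactly 12 minutes = 720 s.
Bytes = 384,000 samples/s × 720 s × 3 bytes/sample × 2 ch = 1,658,880,000 bytes.
1,658,880,000 / 1,048,576 = 1582.0 MiB.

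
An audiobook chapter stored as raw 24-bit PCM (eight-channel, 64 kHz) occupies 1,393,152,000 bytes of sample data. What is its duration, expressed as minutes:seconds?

15:07

Byte rate = 64,000 × 3 × 8 = 1,536,000 bytes/s.
Duration = 1,393,152,000 / 1,536,000 = 907 s.
907 s = 15:07.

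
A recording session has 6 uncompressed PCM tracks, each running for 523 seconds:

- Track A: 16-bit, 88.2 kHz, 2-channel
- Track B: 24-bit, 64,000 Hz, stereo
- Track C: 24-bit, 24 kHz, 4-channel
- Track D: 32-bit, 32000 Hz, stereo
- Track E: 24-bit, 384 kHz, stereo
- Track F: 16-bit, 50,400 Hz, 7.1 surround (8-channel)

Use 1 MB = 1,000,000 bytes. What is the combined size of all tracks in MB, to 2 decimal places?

Track A: 88,200 × 523 × 2 × 2 = 184,514,400 bytes.
Track B: 64,000 × 523 × 3 × 2 = 200,832,000 bytes.
Track C: 24,000 × 523 × 3 × 4 = 150,624,000 bytes.
Track D: 32,000 × 523 × 4 × 2 = 133,888,000 bytes.
Track E: 384,000 × 523 × 3 × 2 = 1,204,992,000 bytes.
Track F: 50,400 × 523 × 2 × 8 = 421,747,200 bytes.
Total = 2,296,597,600 bytes = 2296.60 MB.

2296.60 MB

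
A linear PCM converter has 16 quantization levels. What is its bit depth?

4 bits

log2(16) = 4.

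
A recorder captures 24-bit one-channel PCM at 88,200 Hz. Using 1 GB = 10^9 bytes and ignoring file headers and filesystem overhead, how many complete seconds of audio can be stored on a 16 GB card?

60,468 seconds

Uncompressed byte rate = 88,200 × 3 × 1 = 264,600 bytes/s.
Capacity = 16 × 1,000,000,000 = 16,000,000,000 bytes.
16,000,000,000 / 264,600 ≈ 60468.63 s → 60,468 seconds.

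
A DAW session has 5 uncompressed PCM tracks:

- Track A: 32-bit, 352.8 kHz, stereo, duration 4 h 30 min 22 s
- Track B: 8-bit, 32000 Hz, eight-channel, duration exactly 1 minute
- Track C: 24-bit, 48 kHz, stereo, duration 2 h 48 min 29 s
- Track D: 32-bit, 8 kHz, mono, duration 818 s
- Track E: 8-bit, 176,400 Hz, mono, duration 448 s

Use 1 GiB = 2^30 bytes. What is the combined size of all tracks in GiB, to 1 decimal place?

Track A: 4 h 30 min 22 s = 16,222 s; 352,800 × 16,222 × 4 × 2 = 45,784,972,800 bytes.
Track B: exactly 1 minute = 60 s; 32,000 × 60 × 1 × 8 = 15,360,000 bytes.
Track C: 2 h 48 min 29 s = 10,109 s; 48,000 × 10,109 × 3 × 2 = 2,911,392,000 bytes.
Track D: 8,000 × 818 × 4 × 1 = 26,176,000 bytes.
Track E: 176,400 × 448 × 1 × 1 = 79,027,200 bytes.
Total = 48,816,928,000 bytes = 45.5 GiB.

45.5 GiB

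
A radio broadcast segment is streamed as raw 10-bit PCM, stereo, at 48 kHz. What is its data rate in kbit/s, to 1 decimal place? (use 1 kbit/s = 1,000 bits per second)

960.0 kbit/s

Bit rate = 48,000 × 10 × 2 = 960,000 bits/s.
= 960.0 kbit/s.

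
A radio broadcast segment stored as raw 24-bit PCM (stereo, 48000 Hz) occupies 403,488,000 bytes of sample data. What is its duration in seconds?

1,401 seconds

Byte rate = 48,000 × 3 × 2 = 288,000 bytes/s.
Duration = 403,488,000 / 288,000 = 1,401 s.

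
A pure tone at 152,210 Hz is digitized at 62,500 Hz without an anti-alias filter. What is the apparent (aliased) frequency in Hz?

Nyquist = 62,500/2 = 31,250 Hz; 152,210 Hz exceeds it.
Alias = |152,210 − 2×62,500| = |152,210 − 125,000| = 27,210 Hz.

27,210 Hz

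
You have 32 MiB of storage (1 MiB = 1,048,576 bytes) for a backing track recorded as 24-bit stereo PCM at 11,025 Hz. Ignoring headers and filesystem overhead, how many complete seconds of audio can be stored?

Uncompressed byte rate = 11,025 × 3 × 2 = 66,150 bytes/s.
Capacity = 32 × 1,048,576 = 33,554,432 bytes.
33,554,432 / 66,150 ≈ 507.25 s → 507 seconds.

507 seconds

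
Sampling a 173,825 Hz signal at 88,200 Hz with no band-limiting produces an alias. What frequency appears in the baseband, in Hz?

Nyquist = 88,200/2 = 44,100 Hz; 173,825 Hz exceeds it.
Alias = |173,825 − 2×88,200| = |173,825 − 176,400| = 2,575 Hz.

2,575 Hz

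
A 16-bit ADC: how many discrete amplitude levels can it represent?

65,536 levels

2^16 = 65,536.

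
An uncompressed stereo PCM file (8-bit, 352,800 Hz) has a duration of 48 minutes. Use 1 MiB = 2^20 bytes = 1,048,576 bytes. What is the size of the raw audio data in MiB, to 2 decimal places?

Duration = 48 minutes = 2,880 s.
Bytes = 352,800 samples/s × 2,880 s × 1 bytes/sample × 2 ch = 2,032,128,000 bytes.
2,032,128,000 / 1,048,576 = 1937.99 MiB.

1937.99 MiB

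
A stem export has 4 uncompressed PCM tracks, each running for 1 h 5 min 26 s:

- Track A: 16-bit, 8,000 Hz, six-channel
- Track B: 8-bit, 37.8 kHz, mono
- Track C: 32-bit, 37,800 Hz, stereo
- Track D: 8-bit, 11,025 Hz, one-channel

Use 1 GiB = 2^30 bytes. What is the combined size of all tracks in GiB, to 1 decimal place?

1.6 GiB

1 h 5 min 26 s = 3,926 s.
Track A: 8,000 × 3,926 × 2 × 6 = 376,896,000 bytes.
Track B: 37,800 × 3,926 × 1 × 1 = 148,402,800 bytes.
Track C: 37,800 × 3,926 × 4 × 2 = 1,187,222,400 bytes.
Track D: 11,025 × 3,926 × 1 × 1 = 43,284,150 bytes.
Total = 1,755,805,350 bytes = 1.6 GiB.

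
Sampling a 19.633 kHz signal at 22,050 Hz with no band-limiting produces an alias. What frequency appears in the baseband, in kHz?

Nyquist = 22,050/2 = 11,025 Hz; 19,633 Hz exceeds it.
Alias = |19,633 − 1×22,050| = |19,633 − 22,050| = 2,417 Hz = 2.417 kHz.

2.417 kHz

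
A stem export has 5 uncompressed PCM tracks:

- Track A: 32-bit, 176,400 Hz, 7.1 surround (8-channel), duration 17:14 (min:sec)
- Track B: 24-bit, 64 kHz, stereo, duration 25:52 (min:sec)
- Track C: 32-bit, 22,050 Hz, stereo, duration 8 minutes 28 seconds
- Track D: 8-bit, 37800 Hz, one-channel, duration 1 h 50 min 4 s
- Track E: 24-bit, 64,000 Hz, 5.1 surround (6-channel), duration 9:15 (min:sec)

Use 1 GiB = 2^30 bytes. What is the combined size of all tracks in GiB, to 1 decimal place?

6.9 GiB

Track A: 17:14 (min:sec) = 1,034 s; 176,400 × 1,034 × 4 × 8 = 5,836,723,200 bytes.
Track B: 25:52 (min:sec) = 1,552 s; 64,000 × 1,552 × 3 × 2 = 595,968,000 bytes.
Track C: 8 minutes 28 seconds = 508 s; 22,050 × 508 × 4 × 2 = 89,611,200 bytes.
Track D: 1 h 50 min 4 s = 6,604 s; 37,800 × 6,604 × 1 × 1 = 249,631,200 bytes.
Track E: 9:15 (min:sec) = 555 s; 64,000 × 555 × 3 × 6 = 639,360,000 bytes.
Total = 7,411,293,600 bytes = 6.9 GiB.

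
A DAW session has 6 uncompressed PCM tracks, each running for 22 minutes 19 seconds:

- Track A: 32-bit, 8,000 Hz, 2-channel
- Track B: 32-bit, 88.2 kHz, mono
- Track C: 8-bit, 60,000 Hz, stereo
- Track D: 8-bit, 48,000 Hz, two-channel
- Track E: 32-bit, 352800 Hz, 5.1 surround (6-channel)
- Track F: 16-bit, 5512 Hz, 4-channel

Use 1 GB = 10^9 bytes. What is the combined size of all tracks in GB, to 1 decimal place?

22 minutes 19 seconds = 1,339 s.
Track A: 8,000 × 1,339 × 4 × 2 = 85,696,000 bytes.
Track B: 88,200 × 1,339 × 4 × 1 = 472,399,200 bytes.
Track C: 60,000 × 1,339 × 1 × 2 = 160,680,000 bytes.
Track D: 48,000 × 1,339 × 1 × 2 = 128,544,000 bytes.
Track E: 352,800 × 1,339 × 4 × 6 = 11,337,580,800 bytes.
Track F: 5,512 × 1,339 × 2 × 4 = 59,044,544 bytes.
Total = 12,243,944,544 bytes = 12.2 GB.

12.2 GB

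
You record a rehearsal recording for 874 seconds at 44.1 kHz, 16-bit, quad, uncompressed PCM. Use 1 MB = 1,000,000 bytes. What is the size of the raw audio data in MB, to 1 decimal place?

Bytes = 44,100 samples/s × 874 s × 2 bytes/sample × 4 ch = 308,347,200 bytes.
308,347,200 / 1,000,000 = 308.3 MB.

308.3 MB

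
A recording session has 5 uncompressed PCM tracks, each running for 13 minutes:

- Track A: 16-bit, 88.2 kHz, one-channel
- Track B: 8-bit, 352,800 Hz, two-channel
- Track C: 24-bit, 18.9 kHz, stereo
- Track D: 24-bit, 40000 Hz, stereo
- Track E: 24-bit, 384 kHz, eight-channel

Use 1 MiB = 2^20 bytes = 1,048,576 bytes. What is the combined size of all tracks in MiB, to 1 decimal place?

7774.4 MiB

13 minutes = 780 s.
Track A: 88,200 × 780 × 2 × 1 = 137,592,000 bytes.
Track B: 352,800 × 780 × 1 × 2 = 550,368,000 bytes.
Track C: 18,900 × 780 × 3 × 2 = 88,452,000 bytes.
Track D: 40,000 × 780 × 3 × 2 = 187,200,000 bytes.
Track E: 384,000 × 780 × 3 × 8 = 7,188,480,000 bytes.
Total = 8,152,092,000 bytes = 7774.4 MiB.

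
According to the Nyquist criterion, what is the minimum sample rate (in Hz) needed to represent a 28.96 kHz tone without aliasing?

57,920 Hz

Minimum sample rate = 2 × 28,960 Hz = 57,920 Hz.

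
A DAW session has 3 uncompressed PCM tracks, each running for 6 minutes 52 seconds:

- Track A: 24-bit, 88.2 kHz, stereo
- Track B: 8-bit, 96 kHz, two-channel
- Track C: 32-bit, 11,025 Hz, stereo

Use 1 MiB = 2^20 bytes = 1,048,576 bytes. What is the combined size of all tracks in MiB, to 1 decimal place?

6 minutes 52 seconds = 412 s.
Track A: 88,200 × 412 × 3 × 2 = 218,030,400 bytes.
Track B: 96,000 × 412 × 1 × 2 = 79,104,000 bytes.
Track C: 11,025 × 412 × 4 × 2 = 36,338,400 bytes.
Total = 333,472,800 bytes = 318.0 MiB.

318.0 MiB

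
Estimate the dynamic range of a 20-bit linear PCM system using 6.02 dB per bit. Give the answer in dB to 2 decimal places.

20 × 6.02 = 120.40 dB.

120.40 dB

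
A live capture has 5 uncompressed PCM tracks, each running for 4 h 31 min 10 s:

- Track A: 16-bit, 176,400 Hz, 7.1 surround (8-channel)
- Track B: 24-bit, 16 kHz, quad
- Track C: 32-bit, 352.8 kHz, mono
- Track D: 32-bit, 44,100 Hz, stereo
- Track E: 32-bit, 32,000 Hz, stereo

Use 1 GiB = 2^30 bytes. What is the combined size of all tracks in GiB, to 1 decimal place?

4 h 31 min 10 s = 16,270 s.
Track A: 176,400 × 16,270 × 2 × 8 = 45,920,448,000 bytes.
Track B: 16,000 × 16,270 × 3 × 4 = 3,123,840,000 bytes.
Track C: 352,800 × 16,270 × 4 × 1 = 22,960,224,000 bytes.
Track D: 44,100 × 16,270 × 4 × 2 = 5,740,056,000 bytes.
Track E: 32,000 × 16,270 × 4 × 2 = 4,165,120,000 bytes.
Total = 81,909,688,000 bytes = 76.3 GiB.

76.3 GiB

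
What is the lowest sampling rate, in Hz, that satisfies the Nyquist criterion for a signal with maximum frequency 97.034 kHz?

Minimum sample rate = 2 × 97,034 Hz = 194,068 Hz.

194,068 Hz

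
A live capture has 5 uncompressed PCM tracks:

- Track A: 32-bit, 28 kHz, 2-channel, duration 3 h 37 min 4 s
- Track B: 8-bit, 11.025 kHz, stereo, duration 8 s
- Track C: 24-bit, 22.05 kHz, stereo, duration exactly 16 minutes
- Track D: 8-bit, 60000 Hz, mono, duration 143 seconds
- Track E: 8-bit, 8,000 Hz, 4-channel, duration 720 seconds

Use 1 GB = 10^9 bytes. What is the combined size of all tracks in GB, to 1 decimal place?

3.1 GB

Track A: 3 h 37 min 4 s = 13,024 s; 28,000 × 13,024 × 4 × 2 = 2,917,376,000 bytes.
Track B: 11,025 × 8 × 1 × 2 = 176,400 bytes.
Track C: exactly 16 minutes = 960 s; 22,050 × 960 × 3 × 2 = 127,008,000 bytes.
Track D: 60,000 × 143 × 1 × 1 = 8,580,000 bytes.
Track E: 8,000 × 720 × 1 × 4 = 23,040,000 bytes.
Total = 3,076,180,400 bytes = 3.1 GB.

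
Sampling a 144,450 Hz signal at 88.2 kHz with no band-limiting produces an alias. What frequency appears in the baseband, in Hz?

31,950 Hz

Nyquist = 88,200/2 = 44,100 Hz; 144,450 Hz exceeds it.
Alias = |144,450 − 2×88,200| = |144,450 − 176,400| = 31,950 Hz.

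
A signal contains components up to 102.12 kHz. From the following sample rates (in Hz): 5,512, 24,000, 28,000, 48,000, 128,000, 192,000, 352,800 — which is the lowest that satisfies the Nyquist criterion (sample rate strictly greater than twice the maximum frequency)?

352,800 Hz

Need sample rate > 2 × 102,120 = 204,240 Hz.
Lowest listed rate above 204,240 Hz is 352,800 Hz.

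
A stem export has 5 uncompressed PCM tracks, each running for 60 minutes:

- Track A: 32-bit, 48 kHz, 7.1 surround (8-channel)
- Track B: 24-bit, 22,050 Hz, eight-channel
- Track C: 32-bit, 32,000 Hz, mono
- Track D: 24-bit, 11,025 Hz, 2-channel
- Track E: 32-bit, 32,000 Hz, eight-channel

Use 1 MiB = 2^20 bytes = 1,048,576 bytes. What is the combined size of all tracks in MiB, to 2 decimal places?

60 minutes = 3,600 s.
Track A: 48,000 × 3,600 × 4 × 8 = 5,529,600,000 bytes.
Track B: 22,050 × 3,600 × 3 × 8 = 1,905,120,000 bytes.
Track C: 32,000 × 3,600 × 4 × 1 = 460,800,000 bytes.
Track D: 11,025 × 3,600 × 3 × 2 = 238,140,000 bytes.
Track E: 32,000 × 3,600 × 4 × 8 = 3,686,400,000 bytes.
Total = 11,820,060,000 bytes = 11272.49 MiB.

11272.49 MiB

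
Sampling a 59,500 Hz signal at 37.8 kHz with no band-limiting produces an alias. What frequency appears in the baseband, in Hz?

Nyquist = 37,800/2 = 18,900 Hz; 59,500 Hz exceeds it.
Alias = |59,500 − 2×37,800| = |59,500 − 75,600| = 16,100 Hz.

16,100 Hz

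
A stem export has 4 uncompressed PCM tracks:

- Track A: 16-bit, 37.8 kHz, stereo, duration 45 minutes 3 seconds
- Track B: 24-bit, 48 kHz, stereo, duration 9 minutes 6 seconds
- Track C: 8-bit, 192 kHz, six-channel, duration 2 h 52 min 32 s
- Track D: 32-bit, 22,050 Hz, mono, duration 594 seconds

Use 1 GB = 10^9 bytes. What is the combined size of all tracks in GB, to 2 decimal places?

12.54 GB

Track A: 45 minutes 3 seconds = 2,703 s; 37,800 × 2,703 × 2 × 2 = 408,693,600 bytes.
Track B: 9 minutes 6 seconds = 546 s; 48,000 × 546 × 3 × 2 = 157,248,000 bytes.
Track C: 2 h 52 min 32 s = 10,352 s; 192,000 × 10,352 × 1 × 6 = 11,925,504,000 bytes.
Track D: 22,050 × 594 × 4 × 1 = 52,390,800 bytes.
Total = 12,543,836,400 bytes = 12.54 GB.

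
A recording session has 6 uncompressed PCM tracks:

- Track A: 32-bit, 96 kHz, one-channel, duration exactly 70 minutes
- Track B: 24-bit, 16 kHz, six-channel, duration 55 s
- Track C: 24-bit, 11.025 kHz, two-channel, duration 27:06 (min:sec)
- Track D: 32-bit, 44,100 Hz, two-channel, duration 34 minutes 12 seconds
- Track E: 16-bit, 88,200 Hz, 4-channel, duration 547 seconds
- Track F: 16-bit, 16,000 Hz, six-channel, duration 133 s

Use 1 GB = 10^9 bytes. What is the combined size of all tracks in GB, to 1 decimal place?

Track A: exactly 70 minutes = 4,200 s; 96,000 × 4,200 × 4 × 1 = 1,612,800,000 bytes.
Track B: 16,000 × 55 × 3 × 6 = 15,840,000 bytes.
Track C: 27:06 (min:sec) = 1,626 s; 11,025 × 1,626 × 3 × 2 = 107,559,900 bytes.
Track D: 34 minutes 12 seconds = 2,052 s; 44,100 × 2,052 × 4 × 2 = 723,945,600 bytes.
Track E: 88,200 × 547 × 2 × 4 = 385,963,200 bytes.
Track F: 16,000 × 133 × 2 × 6 = 25,536,000 bytes.
Total = 2,871,644,700 bytes = 2.9 GB.

2.9 GB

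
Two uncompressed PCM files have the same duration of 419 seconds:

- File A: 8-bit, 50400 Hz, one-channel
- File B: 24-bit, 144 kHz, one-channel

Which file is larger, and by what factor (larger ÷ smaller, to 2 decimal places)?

File A: 50,400 × 1 × 1 = 50,400 bytes/s.
File B: 144,000 × 3 × 1 = 432,000 bytes/s.
File B is larger; ratio = 181,008,000 / 21,117,600 = 8.57.

File B, by a factor of 8.57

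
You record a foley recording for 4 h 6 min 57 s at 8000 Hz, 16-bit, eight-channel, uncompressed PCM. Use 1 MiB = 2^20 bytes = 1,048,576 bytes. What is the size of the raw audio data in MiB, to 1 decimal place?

1808.7 MiB

Duration = 4 h 6 min 57 s = 14,817 s.
Bytes = 8,000 samples/s × 14,817 s × 2 bytes/sample × 8 ch = 1,896,576,000 bytes.
1,896,576,000 / 1,048,576 = 1808.7 MiB.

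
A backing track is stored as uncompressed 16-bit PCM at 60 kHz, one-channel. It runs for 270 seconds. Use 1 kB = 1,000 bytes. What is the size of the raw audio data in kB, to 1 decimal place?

Bytes = 60,000 samples/s × 270 s × 2 bytes/sample × 1 ch = 32,400,000 bytes.
32,400,000 / 1,000 = 32400.0 kB.

32400.0 kB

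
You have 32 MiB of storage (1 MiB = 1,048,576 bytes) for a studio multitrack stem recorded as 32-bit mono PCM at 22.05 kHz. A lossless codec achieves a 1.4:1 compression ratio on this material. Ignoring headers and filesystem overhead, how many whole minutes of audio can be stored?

Uncompressed byte rate = 22,050 × 4 × 1 = 88,200 bytes/s.
After 1.4:1 compression, effective rate ≈ 63000 bytes/s.
Capacity = 32 × 1,048,576 = 33,554,432 bytes.
33,554,432 / effective rate ≈ 532.61 s → 8 minutes.

8 minutes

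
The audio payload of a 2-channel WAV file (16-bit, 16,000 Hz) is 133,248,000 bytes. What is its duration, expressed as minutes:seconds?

34:42

Byte rate = 16,000 × 2 × 2 = 64,000 bytes/s.
Duration = 133,248,000 / 64,000 = 2,082 s.
2,082 s = 34:42.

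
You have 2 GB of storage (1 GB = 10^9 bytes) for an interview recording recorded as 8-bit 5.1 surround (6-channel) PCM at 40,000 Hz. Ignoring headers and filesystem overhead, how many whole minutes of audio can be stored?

138 minutes

Uncompressed byte rate = 40,000 × 1 × 6 = 240,000 bytes/s.
Capacity = 2 × 1,000,000,000 = 2,000,000,000 bytes.
2,000,000,000 / 240,000 ≈ 8333.33 s → 138 minutes.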